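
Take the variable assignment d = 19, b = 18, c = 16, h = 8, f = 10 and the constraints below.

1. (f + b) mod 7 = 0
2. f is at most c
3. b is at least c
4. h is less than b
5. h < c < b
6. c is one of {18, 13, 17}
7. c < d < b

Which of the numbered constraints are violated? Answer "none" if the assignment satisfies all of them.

1. f + b = 28; 28 mod 7 = 0 — holds.
2. f = 10, c = 16; 10 ≤ 16 — holds.
3. b = 18, c = 16; 18 ≥ 16 — holds.
4. h = 8, b = 18; 8 < 18 — holds.
5. values 8 < 16 < 18 — holds.
6. c = 16 is not in {18, 13, 17} — does not hold.
7. values 16, 19, 18; d = 19 is not < b = 18 — does not hold.

The assignment fails constraints 6 and 7.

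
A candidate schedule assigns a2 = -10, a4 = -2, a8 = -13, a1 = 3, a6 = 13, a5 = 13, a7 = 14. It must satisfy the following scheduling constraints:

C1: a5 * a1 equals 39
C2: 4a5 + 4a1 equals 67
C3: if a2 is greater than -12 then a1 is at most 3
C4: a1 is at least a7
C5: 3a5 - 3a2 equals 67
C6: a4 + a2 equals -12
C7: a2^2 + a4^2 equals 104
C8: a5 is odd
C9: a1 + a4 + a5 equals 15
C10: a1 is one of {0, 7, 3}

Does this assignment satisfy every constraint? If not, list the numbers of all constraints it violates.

C1: a5 * a1 = 13 * 3 = 39  OK
C2: 4a5 + 4a1 = 4(13) + 4(3) = 64, not 67  FAIL
C3: a2 = -10 > -12, so we need a1 ≤ 3; a1 = 3 ≤ 3  OK
C4: a1 = 3, a7 = 14; 3 < 14 (want ≥)  FAIL
C5: 3a5 - 3a2 = 3(13) - 3(-10) = 69, not 67  FAIL
C6: a4 + a2 = -2 + (-10) = -12  OK
C7: a2^2 + a4^2 = (-10)^2 + (-2)^2 = 100 + 4 = 104  OK
C8: a5 = 13 is odd  OK
C9: a1 + a4 + a5 = 3 + (-2) + 13 = 14, not 15  FAIL
C10: a1 = 3 is in {0, 7, 3}  OK

Constraints 2, 4, 5, 9 are violated.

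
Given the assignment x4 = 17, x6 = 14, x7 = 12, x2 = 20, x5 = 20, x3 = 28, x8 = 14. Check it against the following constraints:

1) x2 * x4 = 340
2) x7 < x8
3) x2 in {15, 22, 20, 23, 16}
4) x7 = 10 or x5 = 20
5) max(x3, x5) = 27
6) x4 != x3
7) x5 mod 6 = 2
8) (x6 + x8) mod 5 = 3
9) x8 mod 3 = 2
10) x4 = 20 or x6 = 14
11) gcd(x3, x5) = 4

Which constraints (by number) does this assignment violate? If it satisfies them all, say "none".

1) x2 * x4 = 20 * 17 = 340  ✓
2) x7 = 12, x8 = 14; 12 < 14  ✓
3) x2 = 20 is in {15, 22, 20, 23, 16}  ✓
4) x7 = 12 ≠ 10, but x5 = 20 = 20 (second disjunct)  ✓
5) max(28, 20) = 28, not 27  ✗
6) x4 = 17, x3 = 28; distinct  ✓
7) 20 mod 6 = 2  ✓
8) x6 + x8 = 28; 28 mod 5 = 3  ✓
9) 14 mod 3 = 2  ✓
10) x4 = 17 ≠ 20, but x6 = 14 = 14 (second disjunct)  ✓
11) gcd(28, 20) = 4  ✓

The assignment fails constraint 5.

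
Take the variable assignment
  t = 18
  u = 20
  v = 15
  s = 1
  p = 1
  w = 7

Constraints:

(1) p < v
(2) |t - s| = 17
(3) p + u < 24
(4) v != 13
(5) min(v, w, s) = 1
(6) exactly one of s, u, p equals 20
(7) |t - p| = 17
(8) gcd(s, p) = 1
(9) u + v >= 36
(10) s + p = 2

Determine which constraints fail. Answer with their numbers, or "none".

No — constraint 9 is not satisfied.

(1) p = 1, v = 15; 1 < 15 — holds.
(2) |18 - 1| = 17 — holds.
(3) p + u = 1 + 20 = 21; 21 < 24 — holds.
(4) v = 15, and 15 ≠ 13 — holds.
(5) min(15, 7, 1) = 1 — holds.
(6) s=1, u=20, p=1; 1 of them equals 20 — holds.
(7) |18 - 1| = 17 — holds.
(8) gcd(1, 1) = 1 — holds.
(9) u + v = 20 + 15 = 35; 35 < 36, bound 36 not met — fails.
(10) s + p = 1 + 1 = 2 — holds.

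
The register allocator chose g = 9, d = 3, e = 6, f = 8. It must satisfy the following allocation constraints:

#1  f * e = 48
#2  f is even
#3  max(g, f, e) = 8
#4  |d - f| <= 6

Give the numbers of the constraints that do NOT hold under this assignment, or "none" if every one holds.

No — constraint 3 is not satisfied.

#1 f * e = 8 * 6 = 48  ✔
#2 f = 8 is even  ✔
#3 max(9, 8, 6) = 9, not 8  ✘
#4 |3 - 8| = 5; 5 ≤ 6  ✔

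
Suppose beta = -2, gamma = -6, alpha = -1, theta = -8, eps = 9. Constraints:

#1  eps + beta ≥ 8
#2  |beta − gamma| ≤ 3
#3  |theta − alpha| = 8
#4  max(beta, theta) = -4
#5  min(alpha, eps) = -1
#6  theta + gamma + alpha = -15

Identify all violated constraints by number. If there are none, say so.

Violated: 1, 2, 3, 4.

#1 eps + beta = 9 + (-2) = 7; 7 < 8, bound 8 not met — does not hold.
#2 |-2 − (-6)| = 4; 4 > 3, exceeds bound 3 — does not hold.
#3 |-8 − (-1)| = 7, not 8 — does not hold.
#4 max(-2, -8) = -2, not -4 — does not hold.
#5 min(-1, 9) = -1 — holds.
#6 theta + gamma + alpha = -8 + (-6) + (-1) = -15 — holds.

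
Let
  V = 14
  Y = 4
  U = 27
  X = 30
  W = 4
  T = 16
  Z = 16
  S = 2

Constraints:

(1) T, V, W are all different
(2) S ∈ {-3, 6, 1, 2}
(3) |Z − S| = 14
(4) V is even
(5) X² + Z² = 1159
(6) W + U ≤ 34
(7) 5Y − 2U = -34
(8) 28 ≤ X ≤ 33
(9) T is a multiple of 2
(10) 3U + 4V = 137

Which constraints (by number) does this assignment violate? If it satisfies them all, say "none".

Constraint 5 does not hold.

(1) values 16, 14, 4 are pairwise distinct — OK.
(2) S = 2 is in {-3, 6, 1, 2} — OK.
(3) |16 − 2| = 14 — OK.
(4) V = 14 is even — OK.
(5) X² + Z² = 30² + 16² = 900 + 256 = 1156, not 1159 — violated.
(6) W + U = 4 + 27 = 31; 31 ≤ 34 — OK.
(7) 5Y − 2U = 5(4) − 2(27) = -34 — OK.
(8) X = 30 lies in [28, 33] — OK.
(9) 16 / 2 = 8, so 2 divides 16 — OK.
(10) 3U + 4V = 3(27) + 4(14) = 137 — OK.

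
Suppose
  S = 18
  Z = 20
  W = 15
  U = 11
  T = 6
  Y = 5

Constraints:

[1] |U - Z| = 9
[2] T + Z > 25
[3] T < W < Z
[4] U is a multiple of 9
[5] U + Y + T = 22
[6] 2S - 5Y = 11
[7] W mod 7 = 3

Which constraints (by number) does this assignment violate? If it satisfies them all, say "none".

Violated: 4, 7.

[1] |11 - 20| = 9 — holds.
[2] T + Z = 6 + 20 = 26; 26 > 25 — holds.
[3] values 6 < 15 < 20 — holds.
[4] 11 = 9*1 + 2, so 9 does not divide 11 — fails.
[5] U + Y + T = 11 + 5 + 6 = 22 — holds.
[6] 2S - 5Y = 2(18) - 5(5) = 11 — holds.
[7] 15 mod 7 = 1, not 3 — fails.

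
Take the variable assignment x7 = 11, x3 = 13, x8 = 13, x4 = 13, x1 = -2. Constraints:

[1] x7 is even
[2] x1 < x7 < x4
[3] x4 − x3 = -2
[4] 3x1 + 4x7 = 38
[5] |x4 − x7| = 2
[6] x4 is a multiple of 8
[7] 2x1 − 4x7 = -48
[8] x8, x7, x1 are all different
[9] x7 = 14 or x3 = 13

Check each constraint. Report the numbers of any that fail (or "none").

[1] x7 = 11 is odd  fails
[2] values -2 < 11 < 13  holds
[3] x4 − x3 = 13 − 13 = 0, not -2  fails
[4] 3x1 + 4x7 = 3(-2) + 4(11) = 38  holds
[5] |13 − 11| = 2  holds
[6] 13 = 8×1 + 5, so 8 does not divide 13  fails
[7] 2x1 − 4x7 = 2(-2) − 4(11) = -48  holds
[8] values 13, 11, -2 are pairwise distinct  holds
[9] x7 = 11 ≠ 14, but x3 = 13 = 13 (second disjunct)  holds

Violated: 1, 3, and 6.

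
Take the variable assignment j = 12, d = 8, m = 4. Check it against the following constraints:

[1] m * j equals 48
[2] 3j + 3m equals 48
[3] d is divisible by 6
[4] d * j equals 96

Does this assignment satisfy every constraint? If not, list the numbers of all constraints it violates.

The assignment fails constraint 3.

[1] m * j = 4 * 12 = 48 — holds.
[2] 3j + 3m = 3(12) + 3(4) = 48 — holds.
[3] 8 = 6*1 + 2, so 6 does not divide 8 — fails.
[4] d * j = 8 * 12 = 96 — holds.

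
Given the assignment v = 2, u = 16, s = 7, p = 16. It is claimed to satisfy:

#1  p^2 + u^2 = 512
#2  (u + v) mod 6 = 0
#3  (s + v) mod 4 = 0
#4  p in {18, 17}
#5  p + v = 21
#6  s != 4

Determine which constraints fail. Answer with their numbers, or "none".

Constraints 3, 4, 5 do not hold.

#1 p^2 + u^2 = 16^2 + 16^2 = 256 + 256 = 512 — holds.
#2 u + v = 18; 18 mod 6 = 0 — holds.
#3 s + v = 9; 9 mod 4 = 1, not 0 — does not hold.
#4 p = 16 is not in {18, 17} — does not hold.
#5 p + v = 16 + 2 = 18, not 21 — does not hold.
#6 s = 7, and 7 ≠ 4 — holds.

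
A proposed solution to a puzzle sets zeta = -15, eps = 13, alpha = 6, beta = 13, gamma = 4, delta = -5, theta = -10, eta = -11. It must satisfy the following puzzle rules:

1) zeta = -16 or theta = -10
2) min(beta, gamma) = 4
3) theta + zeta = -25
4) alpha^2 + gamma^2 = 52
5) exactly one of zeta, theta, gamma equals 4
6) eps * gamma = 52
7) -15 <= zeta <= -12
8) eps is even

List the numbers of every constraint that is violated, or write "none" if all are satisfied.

Constraint 8 does not hold.

1) zeta = -15 ≠ -16, but theta = -10 = -10 (second disjunct)  ✔
2) min(13, 4) = 4  ✔
3) theta + zeta = -10 + (-15) = -25  ✔
4) alpha^2 + gamma^2 = 6^2 + 4^2 = 36 + 16 = 52  ✔
5) zeta=-15, theta=-10, gamma=4; 1 of them equals 4  ✔
6) eps * gamma = 13 * 4 = 52  ✔
7) zeta = -15 lies in [-15, -12]  ✔
8) eps = 13 is odd  ✘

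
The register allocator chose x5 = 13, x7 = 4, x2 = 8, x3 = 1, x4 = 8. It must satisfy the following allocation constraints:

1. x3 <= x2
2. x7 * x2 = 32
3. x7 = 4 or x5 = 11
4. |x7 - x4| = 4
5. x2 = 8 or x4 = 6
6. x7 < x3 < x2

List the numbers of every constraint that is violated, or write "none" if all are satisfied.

Constraint 6 is violated.

1. x3 = 1, x2 = 8; 1 ≤ 8  holds
2. x7 * x2 = 4 * 8 = 32  holds
3. x7 = 4 = 4 (first disjunct)  holds
4. |4 - 8| = 4  holds
5. x2 = 8 = 8 (first disjunct)  holds
6. values 4, 1, 8; x7 = 4 is not < x3 = 1  fails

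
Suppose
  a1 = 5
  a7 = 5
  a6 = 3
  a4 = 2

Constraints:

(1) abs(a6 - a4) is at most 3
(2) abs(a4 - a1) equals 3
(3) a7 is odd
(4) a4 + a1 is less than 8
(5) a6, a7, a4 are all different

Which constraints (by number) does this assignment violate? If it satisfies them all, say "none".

(1) abs(3 - 2) = 1; 1 ≤ 3  holds
(2) abs(2 - 5) = 3  holds
(3) a7 = 5 is odd  holds
(4) a4 + a1 = 2 + 5 = 7; 7 < 8  holds
(5) values 3, 5, 2 are pairwise distinct  holds

All constraints are satisfied.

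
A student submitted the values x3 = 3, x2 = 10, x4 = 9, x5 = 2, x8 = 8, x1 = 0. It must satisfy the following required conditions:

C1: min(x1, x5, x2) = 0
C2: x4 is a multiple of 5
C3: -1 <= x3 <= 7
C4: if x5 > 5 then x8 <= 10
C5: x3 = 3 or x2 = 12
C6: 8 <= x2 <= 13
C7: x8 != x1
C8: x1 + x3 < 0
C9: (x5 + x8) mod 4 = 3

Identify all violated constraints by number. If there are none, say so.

C1: min(0, 2, 10) = 0  holds
C2: 9 = 5*1 + 4, so 5 does not divide 9  fails
C3: x3 = 3 lies in [-1, 7]  holds
C4: x5 = 2, not > 5; antecedent false, conditional vacuously true  holds
C5: x3 = 3 = 3 (first disjunct)  holds
C6: x2 = 10 lies in [8, 13]  holds
C7: x8 = 8, x1 = 0; distinct  holds
C8: x1 + x3 = 0 + 3 = 3; 3 ≥ 0, bound 0 not met  fails
C9: x5 + x8 = 10; 10 mod 4 = 2, not 3  fails

Constraints 2, 8, 9 do not hold.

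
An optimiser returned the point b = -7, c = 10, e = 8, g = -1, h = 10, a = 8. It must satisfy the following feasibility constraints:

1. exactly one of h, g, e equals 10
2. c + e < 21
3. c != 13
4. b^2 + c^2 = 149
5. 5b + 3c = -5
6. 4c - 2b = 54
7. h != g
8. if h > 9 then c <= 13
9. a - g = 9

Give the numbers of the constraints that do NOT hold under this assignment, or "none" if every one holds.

No violations.

1. h=10, g=-1, e=8; 1 of them equals 10 — holds.
2. c + e = 10 + 8 = 18; 18 < 21 — holds.
3. c = 10, and 10 ≠ 13 — holds.
4. b^2 + c^2 = (-7)^2 + 10^2 = 49 + 100 = 149 — holds.
5. 5b + 3c = 5(-7) + 3(10) = -5 — holds.
6. 4c - 2b = 4(10) - 2(-7) = 54 — holds.
7. h = 10, g = -1; distinct — holds.
8. h = 10 > 9, so we need c ≤ 13; c = 10 ≤ 13 — holds.
9. a - g = 8 - (-1) = 9 — holds.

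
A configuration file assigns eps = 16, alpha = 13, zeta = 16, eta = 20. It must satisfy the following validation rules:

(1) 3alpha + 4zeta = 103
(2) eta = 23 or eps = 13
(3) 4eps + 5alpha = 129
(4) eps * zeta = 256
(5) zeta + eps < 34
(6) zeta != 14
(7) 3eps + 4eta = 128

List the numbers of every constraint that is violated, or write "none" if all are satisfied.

(1) 3alpha + 4zeta = 3(13) + 4(16) = 103  holds
(2) eta = 20 ≠ 23 and eps = 16 ≠ 13; both disjuncts false  fails
(3) 4eps + 5alpha = 4(16) + 5(13) = 129  holds
(4) eps * zeta = 16 * 16 = 256  holds
(5) zeta + eps = 16 + 16 = 32; 32 < 34  holds
(6) zeta = 16, and 16 ≠ 14  holds
(7) 3eps + 4eta = 3(16) + 4(20) = 128  holds

The assignment fails constraint 2.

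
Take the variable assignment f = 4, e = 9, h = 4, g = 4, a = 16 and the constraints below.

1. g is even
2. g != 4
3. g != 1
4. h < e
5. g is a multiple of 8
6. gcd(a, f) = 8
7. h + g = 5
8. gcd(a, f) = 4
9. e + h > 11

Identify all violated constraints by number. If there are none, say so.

The assignment fails constraints 2, 5, 6, and 7.

1. g = 4 is even — holds.
2. g = 4, but 4 is required to differ — fails.
3. g = 4, and 4 ≠ 1 — holds.
4. h = 4, e = 9; 4 < 9 — holds.
5. 4 = 8*0 + 4, so 8 does not divide 4 — fails.
6. gcd(16, 4) = 4, not 8 — fails.
7. h + g = 4 + 4 = 8, not 5 — fails.
8. gcd(16, 4) = 4 — holds.
9. e + h = 9 + 4 = 13; 13 > 11 — holds.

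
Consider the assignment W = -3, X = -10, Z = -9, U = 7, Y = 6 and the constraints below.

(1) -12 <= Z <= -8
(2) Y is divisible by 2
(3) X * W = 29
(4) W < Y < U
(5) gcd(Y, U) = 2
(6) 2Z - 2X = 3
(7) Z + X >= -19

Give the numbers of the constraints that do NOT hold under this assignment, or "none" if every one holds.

The assignment fails constraints 3, 5, and 6.

(1) Z = -9 lies in [-12, -8] — holds.
(2) 6 / 2 = 3, so 2 divides 6 — holds.
(3) X * W = -10 * (-3) = 30, not 29 — fails.
(4) values -3 < 6 < 7 — holds.
(5) gcd(6, 7) = 1, not 2 — fails.
(6) 2Z - 2X = 2(-9) - 2(-10) = 2, not 3 — fails.
(7) Z + X = -9 + (-10) = -19; -19 ≥ -19 — holds.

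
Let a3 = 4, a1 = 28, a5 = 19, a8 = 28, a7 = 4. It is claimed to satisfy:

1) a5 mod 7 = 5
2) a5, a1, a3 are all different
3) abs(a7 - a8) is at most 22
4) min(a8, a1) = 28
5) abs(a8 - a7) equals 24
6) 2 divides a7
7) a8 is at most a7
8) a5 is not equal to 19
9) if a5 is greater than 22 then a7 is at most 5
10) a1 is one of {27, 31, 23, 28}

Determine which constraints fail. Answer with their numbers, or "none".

1) 19 mod 7 = 5  ✓
2) values 19, 28, 4 are pairwise distinct  ✓
3) abs(4 - 28) = 24; 24 > 22, exceeds bound 22  ✗
4) min(28, 28) = 28  ✓
5) abs(28 - 4) = 24  ✓
6) 4 / 2 = 2, so 2 divides 4  ✓
7) a8 = 28, a7 = 4; 28 > 4 (want ≤)  ✗
8) a5 = 19, but 19 is required to differ  ✗
9) a5 = 19, not > 22; antecedent false, conditional vacuously true  ✓
10) a1 = 28 is in {27, 31, 23, 28}  ✓

Violated: 3, 7, and 8.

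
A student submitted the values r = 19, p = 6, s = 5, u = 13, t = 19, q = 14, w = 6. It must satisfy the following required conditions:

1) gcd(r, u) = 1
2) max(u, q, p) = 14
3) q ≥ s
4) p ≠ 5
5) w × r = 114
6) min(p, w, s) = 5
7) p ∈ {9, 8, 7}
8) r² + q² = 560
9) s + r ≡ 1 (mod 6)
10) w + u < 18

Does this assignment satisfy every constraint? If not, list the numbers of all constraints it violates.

No — constraints 7, 8, 9, and 10 are not satisfied.

1) gcd(19, 13) = 1 — satisfied.
2) max(13, 14, 6) = 14 — satisfied.
3) q = 14, s = 5; 14 ≥ 5 — satisfied.
4) p = 6, and 6 ≠ 5 — satisfied.
5) w × r = 6 × 19 = 114 — satisfied.
6) min(6, 6, 5) = 5 — satisfied.
7) p = 6 is not in {9, 8, 7} — violated.
8) r² + q² = 19² + 14² = 361 + 196 = 557, not 560 — violated.
9) s + r = 24; 24 mod 6 = 0, not 1 — violated.
10) w + u = 6 + 13 = 19; 19 ≥ 18, bound 18 not met — violated.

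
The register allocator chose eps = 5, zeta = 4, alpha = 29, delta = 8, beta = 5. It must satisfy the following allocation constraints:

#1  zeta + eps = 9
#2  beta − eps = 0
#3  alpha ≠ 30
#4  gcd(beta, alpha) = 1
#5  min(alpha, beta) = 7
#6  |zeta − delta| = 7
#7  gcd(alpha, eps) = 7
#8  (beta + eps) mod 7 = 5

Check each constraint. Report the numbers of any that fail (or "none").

#1 zeta + eps = 4 + 5 = 9 — satisfied.
#2 beta − eps = 5 − 5 = 0 — satisfied.
#3 alpha = 29, and 29 ≠ 30 — satisfied.
#4 gcd(5, 29) = 1 — satisfied.
#5 min(29, 5) = 5, not 7 — violated.
#6 |4 − 8| = 4, not 7 — violated.
#7 gcd(29, 5) = 1, not 7 — violated.
#8 beta + eps = 10; 10 mod 7 = 3, not 5 — violated.

Constraints 5, 6, 7, 8 are violated.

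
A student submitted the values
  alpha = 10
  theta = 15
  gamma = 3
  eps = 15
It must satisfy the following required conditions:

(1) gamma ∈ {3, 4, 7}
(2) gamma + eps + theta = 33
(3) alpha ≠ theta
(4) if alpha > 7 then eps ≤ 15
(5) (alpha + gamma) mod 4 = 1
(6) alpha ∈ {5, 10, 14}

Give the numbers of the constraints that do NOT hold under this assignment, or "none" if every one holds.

(1) gamma = 3 is in {3, 4, 7}  true
(2) gamma + eps + theta = 3 + 15 + 15 = 33  true
(3) alpha = 10, theta = 15; distinct  true
(4) alpha = 10 > 7, so we need eps ≤ 15; eps = 15 ≤ 15  true
(5) alpha + gamma = 13; 13 mod 4 = 1  true
(6) alpha = 10 is in {5, 10, 14}  true

No violations.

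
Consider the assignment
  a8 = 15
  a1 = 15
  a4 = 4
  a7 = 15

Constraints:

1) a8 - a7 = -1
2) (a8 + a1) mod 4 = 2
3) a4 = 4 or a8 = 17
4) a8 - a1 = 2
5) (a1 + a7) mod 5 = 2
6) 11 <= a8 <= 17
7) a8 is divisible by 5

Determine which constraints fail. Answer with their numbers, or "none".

Constraints 1, 4, and 5 are violated.

1) a8 - a7 = 15 - 15 = 0, not -1 — does not hold.
2) a8 + a1 = 30; 30 mod 4 = 2 — holds.
3) a4 = 4 = 4 (first disjunct) — holds.
4) a8 - a1 = 15 - 15 = 0, not 2 — does not hold.
5) a1 + a7 = 30; 30 mod 5 = 0, not 2 — does not hold.
6) a8 = 15 lies in [11, 17] — holds.
7) 15 / 5 = 3, so 5 divides 15 — holds.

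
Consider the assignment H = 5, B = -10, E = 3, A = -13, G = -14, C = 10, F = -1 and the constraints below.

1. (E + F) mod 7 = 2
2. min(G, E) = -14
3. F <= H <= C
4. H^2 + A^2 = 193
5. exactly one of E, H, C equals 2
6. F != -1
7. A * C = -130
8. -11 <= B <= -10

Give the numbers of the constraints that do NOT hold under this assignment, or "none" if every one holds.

1. E + F = 2; 2 mod 7 = 2 — holds.
2. min(-14, 3) = -14 — holds.
3. values -1 <= 5 <= 10 — holds.
4. H^2 + A^2 = 5^2 + (-13)^2 = 25 + 169 = 194, not 193 — does not hold.
5. E=3, H=5, C=10; 0 of them equal 2, not exactly one — does not hold.
6. F = -1, but -1 is required to differ — does not hold.
7. A * C = -13 * 10 = -130 — holds.
8. B = -10 lies in [-11, -10] — holds.

Constraints 4, 5, 6 are violated.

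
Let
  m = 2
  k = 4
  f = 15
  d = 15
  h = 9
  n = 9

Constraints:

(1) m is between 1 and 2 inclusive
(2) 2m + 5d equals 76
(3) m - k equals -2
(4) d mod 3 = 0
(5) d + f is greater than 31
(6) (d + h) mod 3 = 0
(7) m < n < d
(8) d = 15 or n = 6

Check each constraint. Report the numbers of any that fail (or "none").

Constraints 2, 5 do not hold.

(1) m = 2 lies in [1, 2] — OK.
(2) 2m + 5d = 2(2) + 5(15) = 79, not 76 — violated.
(3) m - k = 2 - 4 = -2 — OK.
(4) 15 mod 3 = 0 — OK.
(5) d + f = 15 + 15 = 30; 30 ≤ 31, bound 31 not met — violated.
(6) d + h = 24; 24 mod 3 = 0 — OK.
(7) values 2 < 9 < 15 — OK.
(8) d = 15 = 15 (first disjunct) — OK.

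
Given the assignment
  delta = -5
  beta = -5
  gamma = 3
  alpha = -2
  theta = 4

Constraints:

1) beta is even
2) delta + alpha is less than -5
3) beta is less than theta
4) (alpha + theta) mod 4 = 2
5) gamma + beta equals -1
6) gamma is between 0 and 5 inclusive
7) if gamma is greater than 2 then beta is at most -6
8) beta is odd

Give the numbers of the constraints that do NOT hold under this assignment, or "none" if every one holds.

Constraints 1, 5, 7 do not hold.

1) beta = -5 is odd  ✘
2) delta + alpha = -5 + (-2) = -7; -7 < -5  ✔
3) beta = -5, theta = 4; -5 < 4  ✔
4) alpha + theta = 2; 2 mod 4 = 2  ✔
5) gamma + beta = 3 + (-5) = -2, not -1  ✘
6) gamma = 3 lies in [0, 5]  ✔
7) gamma = 3 > 2, so we need beta ≤ -6; but beta = -5 > -6  ✘
8) beta = -5 is odd  ✔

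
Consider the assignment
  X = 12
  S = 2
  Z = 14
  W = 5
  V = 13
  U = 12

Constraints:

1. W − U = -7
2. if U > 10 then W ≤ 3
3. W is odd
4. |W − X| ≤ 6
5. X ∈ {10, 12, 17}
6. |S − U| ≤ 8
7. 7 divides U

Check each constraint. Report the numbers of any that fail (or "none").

1. W − U = 5 − 12 = -7 — holds.
2. U = 12 > 10, so we need W ≤ 3; but W = 5 > 3 — fails.
3. W = 5 is odd — holds.
4. |5 − 12| = 7; 7 > 6, exceeds bound 6 — fails.
5. X = 12 is in {10, 12, 17} — holds.
6. |2 − 12| = 10; 10 > 8, exceeds bound 8 — fails.
7. 12 = 7×1 + 5, so 7 does not divide 12 — fails.

Violated: 2, 4, 6, and 7.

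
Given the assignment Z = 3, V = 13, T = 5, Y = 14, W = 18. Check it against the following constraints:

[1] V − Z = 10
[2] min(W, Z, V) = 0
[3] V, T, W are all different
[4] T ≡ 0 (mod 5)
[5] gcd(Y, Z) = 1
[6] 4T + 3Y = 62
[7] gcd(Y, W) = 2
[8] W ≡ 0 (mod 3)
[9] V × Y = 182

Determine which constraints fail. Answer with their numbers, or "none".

[1] V − Z = 13 − 3 = 10 — OK.
[2] min(18, 3, 13) = 3, not 0 — violated.
[3] values 13, 5, 18 are pairwise distinct — OK.
[4] 5 mod 5 = 0 — OK.
[5] gcd(14, 3) = 1 — OK.
[6] 4T + 3Y = 4(5) + 3(14) = 62 — OK.
[7] gcd(14, 18) = 2 — OK.
[8] 18 mod 3 = 0 — OK.
[9] V × Y = 13 × 14 = 182 — OK.

The assignment fails constraint 2.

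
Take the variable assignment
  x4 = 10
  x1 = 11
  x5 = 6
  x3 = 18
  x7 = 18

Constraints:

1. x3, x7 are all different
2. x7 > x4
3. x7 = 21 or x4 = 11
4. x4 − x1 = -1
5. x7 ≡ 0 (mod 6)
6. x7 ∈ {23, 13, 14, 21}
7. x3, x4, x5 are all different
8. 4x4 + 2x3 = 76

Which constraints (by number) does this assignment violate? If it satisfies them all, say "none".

1. x3 = x7 = 18, not all different  ✗
2. x7 = 18, x4 = 10; 18 > 10  ✓
3. x7 = 18 ≠ 21 and x4 = 10 ≠ 11; both disjuncts false  ✗
4. x4 − x1 = 10 − 11 = -1  ✓
5. 18 mod 6 = 0  ✓
6. x7 = 18 is not in {23, 13, 14, 21}  ✗
7. values 18, 10, 6 are pairwise distinct  ✓
8. 4x4 + 2x3 = 4(10) + 2(18) = 76  ✓

Constraints 1, 3, and 6 are violated.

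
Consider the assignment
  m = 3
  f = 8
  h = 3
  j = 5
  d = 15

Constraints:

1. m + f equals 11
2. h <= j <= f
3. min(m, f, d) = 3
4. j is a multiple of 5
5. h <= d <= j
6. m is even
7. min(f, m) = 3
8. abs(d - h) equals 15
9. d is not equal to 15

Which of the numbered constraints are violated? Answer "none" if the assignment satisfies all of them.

1. m + f = 3 + 8 = 11  OK
2. values 3 <= 5 <= 8  OK
3. min(3, 8, 15) = 3  OK
4. 5 / 5 = 1, so 5 divides 5  OK
5. values 3, 15, 5; d = 15 is not <= j = 5  FAIL
6. m = 3 is odd  FAIL
7. min(8, 3) = 3  OK
8. abs(15 - 3) = 12, not 15  FAIL
9. d = 15, but 15 is required to differ  FAIL

Violated: 5, 6, 8, and 9.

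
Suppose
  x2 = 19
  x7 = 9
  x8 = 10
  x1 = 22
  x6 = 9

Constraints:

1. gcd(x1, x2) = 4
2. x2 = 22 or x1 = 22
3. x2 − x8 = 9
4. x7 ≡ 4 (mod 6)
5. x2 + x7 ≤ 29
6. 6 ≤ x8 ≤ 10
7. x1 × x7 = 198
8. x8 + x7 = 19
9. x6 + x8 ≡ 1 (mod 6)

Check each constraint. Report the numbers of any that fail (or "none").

No — constraints 1 and 4 are not satisfied.

1. gcd(22, 19) = 1, not 4 — violated.
2. x2 = 19 ≠ 22, but x1 = 22 = 22 (second disjunct) — satisfied.
3. x2 − x8 = 19 − 10 = 9 — satisfied.
4. 9 mod 6 = 3, not 4 — violated.
5. x2 + x7 = 19 + 9 = 28; 28 ≤ 29 — satisfied.
6. x8 = 10 lies in [6, 10] — satisfied.
7. x1 × x7 = 22 × 9 = 198 — satisfied.
8. x8 + x7 = 10 + 9 = 19 — satisfied.
9. x6 + x8 = 19; 19 mod 6 = 1 — satisfied.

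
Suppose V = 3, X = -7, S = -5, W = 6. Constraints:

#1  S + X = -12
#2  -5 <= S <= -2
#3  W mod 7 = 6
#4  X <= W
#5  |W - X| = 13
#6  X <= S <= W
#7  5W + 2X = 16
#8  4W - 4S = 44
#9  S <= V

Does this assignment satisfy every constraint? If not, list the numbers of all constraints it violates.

No violations.

#1 S + X = -5 + (-7) = -12 — holds.
#2 S = -5 lies in [-5, -2] — holds.
#3 6 mod 7 = 6 — holds.
#4 X = -7, W = 6; -7 ≤ 6 — holds.
#5 |6 - (-7)| = 13 — holds.
#6 values -7 <= -5 <= 6 — holds.
#7 5W + 2X = 5(6) + 2(-7) = 16 — holds.
#8 4W - 4S = 4(6) - 4(-5) = 44 — holds.
#9 S = -5, V = 3; -5 ≤ 3 — holds.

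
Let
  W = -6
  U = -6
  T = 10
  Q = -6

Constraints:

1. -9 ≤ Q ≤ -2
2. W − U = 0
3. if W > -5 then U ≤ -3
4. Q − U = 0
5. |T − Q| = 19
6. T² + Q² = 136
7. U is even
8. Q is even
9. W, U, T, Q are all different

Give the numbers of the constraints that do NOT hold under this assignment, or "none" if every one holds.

1. Q = -6 lies in [-9, -2]  ✔
2. W − U = -6 − (-6) = 0  ✔
3. W = -6, not > -5; antecedent false, conditional vacuously true  ✔
4. Q − U = -6 − (-6) = 0  ✔
5. |10 − (-6)| = 16, not 19  ✘
6. T² + Q² = 10² + (-6)² = 100 + 36 = 136  ✔
7. U = -6 is even  ✔
8. Q = -6 is even  ✔
9. W = U = -6, not all different  ✘

Constraints 5, 9 do not hold.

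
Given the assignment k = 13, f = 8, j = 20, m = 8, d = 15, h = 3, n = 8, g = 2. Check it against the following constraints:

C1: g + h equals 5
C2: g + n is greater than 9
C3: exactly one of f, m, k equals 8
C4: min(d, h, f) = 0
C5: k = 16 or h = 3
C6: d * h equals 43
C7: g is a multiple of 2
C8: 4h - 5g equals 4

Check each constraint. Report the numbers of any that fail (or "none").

C1: g + h = 2 + 3 = 5  OK
C2: g + n = 2 + 8 = 10; 10 > 9  OK
C3: f=8, m=8, k=13; 2 of them equal 8, not exactly one  FAIL
C4: min(15, 3, 8) = 3, not 0  FAIL
C5: k = 13 ≠ 16, but h = 3 = 3 (second disjunct)  OK
C6: d * h = 15 * 3 = 45, not 43  FAIL
C7: 2 / 2 = 1, so 2 divides 2  OK
C8: 4h - 5g = 4(3) - 5(2) = 2, not 4  FAIL

No — constraints 3, 4, 6, 8 are not satisfied.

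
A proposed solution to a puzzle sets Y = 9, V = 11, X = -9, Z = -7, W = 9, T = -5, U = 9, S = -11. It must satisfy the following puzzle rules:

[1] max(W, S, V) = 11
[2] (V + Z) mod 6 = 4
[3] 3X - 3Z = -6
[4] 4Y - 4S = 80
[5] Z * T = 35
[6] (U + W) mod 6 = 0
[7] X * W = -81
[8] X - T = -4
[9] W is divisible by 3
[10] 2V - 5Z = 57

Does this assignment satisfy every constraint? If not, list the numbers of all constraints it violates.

The assignment satisfies every constraint.

[1] max(9, -11, 11) = 11 — OK.
[2] V + Z = 4; 4 mod 6 = 4 — OK.
[3] 3X - 3Z = 3(-9) - 3(-7) = -6 — OK.
[4] 4Y - 4S = 4(9) - 4(-11) = 80 — OK.
[5] Z * T = -7 * (-5) = 35 — OK.
[6] U + W = 18; 18 mod 6 = 0 — OK.
[7] X * W = -9 * 9 = -81 — OK.
[8] X - T = -9 - (-5) = -4 — OK.
[9] 9 / 3 = 3, so 3 divides 9 — OK.
[10] 2V - 5Z = 2(11) - 5(-7) = 57 — OK.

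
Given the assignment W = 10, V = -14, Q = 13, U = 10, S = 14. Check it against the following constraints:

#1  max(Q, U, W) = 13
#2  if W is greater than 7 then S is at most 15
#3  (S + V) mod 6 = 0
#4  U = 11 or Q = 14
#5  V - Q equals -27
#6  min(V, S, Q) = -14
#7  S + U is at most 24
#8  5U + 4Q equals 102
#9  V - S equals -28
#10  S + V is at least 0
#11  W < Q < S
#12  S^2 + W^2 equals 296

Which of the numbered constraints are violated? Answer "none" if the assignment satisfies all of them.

No — constraint 4 is not satisfied.

#1 max(13, 10, 10) = 13  OK
#2 W = 10 > 7, so we need S ≤ 15; S = 14 ≤ 15  OK
#3 S + V = 0; 0 mod 6 = 0  OK
#4 U = 10 ≠ 11 and Q = 13 ≠ 14; both disjuncts false  FAIL
#5 V - Q = -14 - 13 = -27  OK
#6 min(-14, 14, 13) = -14  OK
#7 S + U = 14 + 10 = 24; 24 ≤ 24  OK
#8 5U + 4Q = 5(10) + 4(13) = 102  OK
#9 V - S = -14 - 14 = -28  OK
#10 S + V = 14 + (-14) = 0; 0 ≥ 0  OK
#11 values 10 < 13 < 14  OK
#12 S^2 + W^2 = 14^2 + 10^2 = 196 + 100 = 296  OK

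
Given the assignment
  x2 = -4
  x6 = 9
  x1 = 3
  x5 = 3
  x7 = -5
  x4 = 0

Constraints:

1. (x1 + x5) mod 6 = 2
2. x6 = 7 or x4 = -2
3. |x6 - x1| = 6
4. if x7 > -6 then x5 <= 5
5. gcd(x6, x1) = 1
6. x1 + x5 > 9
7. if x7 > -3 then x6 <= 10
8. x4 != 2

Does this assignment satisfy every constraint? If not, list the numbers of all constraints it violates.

Constraints 1, 2, 5, and 6 do not hold.

1. x1 + x5 = 6; 6 mod 6 = 0, not 2 — violated.
2. x6 = 9 ≠ 7 and x4 = 0 ≠ -2; both disjuncts false — violated.
3. |9 - 3| = 6 — satisfied.
4. x7 = -5 > -6, so we need x5 ≤ 5; x5 = 3 ≤ 5 — satisfied.
5. gcd(9, 3) = 3, not 1 — violated.
6. x1 + x5 = 3 + 3 = 6; 6 ≤ 9, bound 9 not met — violated.
7. x7 = -5, not > -3; antecedent false, conditional vacuously true — satisfied.
8. x4 = 0, and 0 ≠ 2 — satisfied.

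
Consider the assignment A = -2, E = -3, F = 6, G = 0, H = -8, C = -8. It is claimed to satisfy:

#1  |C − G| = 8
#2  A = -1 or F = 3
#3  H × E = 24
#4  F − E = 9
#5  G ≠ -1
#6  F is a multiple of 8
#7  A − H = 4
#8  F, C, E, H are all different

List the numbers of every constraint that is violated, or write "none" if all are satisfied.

Constraints 2, 6, 7, 8 do not hold.

#1 |-8 − 0| = 8  holds
#2 A = -2 ≠ -1 and F = 6 ≠ 3; both disjuncts false  fails
#3 H × E = -8 × (-3) = 24  holds
#4 F − E = 6 − (-3) = 9  holds
#5 G = 0, and 0 ≠ -1  holds
#6 6 = 8×0 + 6, so 8 does not divide 6  fails
#7 A − H = -2 − (-8) = 6, not 4  fails
#8 C = H = -8, not all different  fails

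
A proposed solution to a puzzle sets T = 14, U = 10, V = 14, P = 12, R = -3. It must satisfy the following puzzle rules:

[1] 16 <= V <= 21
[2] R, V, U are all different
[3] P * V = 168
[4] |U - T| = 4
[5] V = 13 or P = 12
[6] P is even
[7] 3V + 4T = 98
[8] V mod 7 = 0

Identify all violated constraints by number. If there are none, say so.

[1] V = 14 is outside [16, 21]  ✗
[2] values -3, 14, 10 are pairwise distinct  ✓
[3] P * V = 12 * 14 = 168  ✓
[4] |10 - 14| = 4  ✓
[5] V = 14 ≠ 13, but P = 12 = 12 (second disjunct)  ✓
[6] P = 12 is even  ✓
[7] 3V + 4T = 3(14) + 4(14) = 98  ✓
[8] 14 mod 7 = 0  ✓

The assignment fails constraint 1.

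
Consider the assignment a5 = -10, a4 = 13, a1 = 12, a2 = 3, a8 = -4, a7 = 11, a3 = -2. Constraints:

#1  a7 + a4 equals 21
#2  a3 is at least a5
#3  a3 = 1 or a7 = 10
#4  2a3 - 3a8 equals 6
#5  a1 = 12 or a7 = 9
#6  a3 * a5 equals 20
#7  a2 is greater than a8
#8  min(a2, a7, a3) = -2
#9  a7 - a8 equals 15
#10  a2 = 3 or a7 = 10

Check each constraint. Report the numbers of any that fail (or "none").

#1 a7 + a4 = 11 + 13 = 24, not 21 — does not hold.
#2 a3 = -2, a5 = -10; -2 ≥ -10 — holds.
#3 a3 = -2 ≠ 1 and a7 = 11 ≠ 10; both disjuncts false — does not hold.
#4 2a3 - 3a8 = 2(-2) - 3(-4) = 8, not 6 — does not hold.
#5 a1 = 12 = 12 (first disjunct) — holds.
#6 a3 * a5 = -2 * (-10) = 20 — holds.
#7 a2 = 3, a8 = -4; 3 > -4 — holds.
#8 min(3, 11, -2) = -2 — holds.
#9 a7 - a8 = 11 - (-4) = 15 — holds.
#10 a2 = 3 = 3 (first disjunct) — holds.

No — constraints 1, 3, and 4 are not satisfied.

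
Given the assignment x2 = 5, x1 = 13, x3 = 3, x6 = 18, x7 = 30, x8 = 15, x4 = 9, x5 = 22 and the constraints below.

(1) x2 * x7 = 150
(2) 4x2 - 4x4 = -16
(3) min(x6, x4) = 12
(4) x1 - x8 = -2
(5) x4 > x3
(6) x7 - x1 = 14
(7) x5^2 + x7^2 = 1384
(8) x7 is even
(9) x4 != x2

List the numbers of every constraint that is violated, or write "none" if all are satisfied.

(1) x2 * x7 = 5 * 30 = 150 — holds.
(2) 4x2 - 4x4 = 4(5) - 4(9) = -16 — holds.
(3) min(18, 9) = 9, not 12 — does not hold.
(4) x1 - x8 = 13 - 15 = -2 — holds.
(5) x4 = 9, x3 = 3; 9 > 3 — holds.
(6) x7 - x1 = 30 - 13 = 17, not 14 — does not hold.
(7) x5^2 + x7^2 = 22^2 + 30^2 = 484 + 900 = 1384 — holds.
(8) x7 = 30 is even — holds.
(9) x4 = 9, x2 = 5; distinct — holds.

Constraints 3, 6 do not hold.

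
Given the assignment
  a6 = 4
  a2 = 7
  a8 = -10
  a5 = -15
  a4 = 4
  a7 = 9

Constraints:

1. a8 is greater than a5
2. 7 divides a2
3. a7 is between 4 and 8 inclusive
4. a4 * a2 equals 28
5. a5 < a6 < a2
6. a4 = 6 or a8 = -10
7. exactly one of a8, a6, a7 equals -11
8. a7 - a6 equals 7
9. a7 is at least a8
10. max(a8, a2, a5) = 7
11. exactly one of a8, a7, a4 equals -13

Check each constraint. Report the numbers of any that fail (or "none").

Violated: 3, 7, 8, 11.

1. a8 = -10, a5 = -15; -10 > -15 — holds.
2. 7 / 7 = 1, so 7 divides 7 — holds.
3. a7 = 9 is outside [4, 8] — does not hold.
4. a4 * a2 = 4 * 7 = 28 — holds.
5. values -15 < 4 < 7 — holds.
6. a4 = 4 ≠ 6, but a8 = -10 = -10 (second disjunct) — holds.
7. a8=-10, a6=4, a7=9; 0 of them equal -11, not exactly one — does not hold.
8. a7 - a6 = 9 - 4 = 5, not 7 — does not hold.
9. a7 = 9, a8 = -10; 9 ≥ -10 — holds.
10. max(-10, 7, -15) = 7 — holds.
11. a8=-10, a7=9, a4=4; 0 of them equal -13, not exactly one — does not hold.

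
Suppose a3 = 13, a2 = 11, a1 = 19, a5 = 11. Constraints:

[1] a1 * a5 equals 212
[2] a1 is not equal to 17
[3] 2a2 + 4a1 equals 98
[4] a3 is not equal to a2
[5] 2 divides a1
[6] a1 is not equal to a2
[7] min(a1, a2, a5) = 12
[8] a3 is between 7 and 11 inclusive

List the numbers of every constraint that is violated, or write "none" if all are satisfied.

[1] a1 * a5 = 19 * 11 = 209, not 212 — fails.
[2] a1 = 19, and 19 ≠ 17 — holds.
[3] 2a2 + 4a1 = 2(11) + 4(19) = 98 — holds.
[4] a3 = 13, a2 = 11; distinct — holds.
[5] 19 = 2*9 + 1, so 2 does not divide 19 — fails.
[6] a1 = 19, a2 = 11; distinct — holds.
[7] min(19, 11, 11) = 11, not 12 — fails.
[8] a3 = 13 is outside [7, 11] — fails.

No — constraints 1, 5, 7, 8 are not satisfied.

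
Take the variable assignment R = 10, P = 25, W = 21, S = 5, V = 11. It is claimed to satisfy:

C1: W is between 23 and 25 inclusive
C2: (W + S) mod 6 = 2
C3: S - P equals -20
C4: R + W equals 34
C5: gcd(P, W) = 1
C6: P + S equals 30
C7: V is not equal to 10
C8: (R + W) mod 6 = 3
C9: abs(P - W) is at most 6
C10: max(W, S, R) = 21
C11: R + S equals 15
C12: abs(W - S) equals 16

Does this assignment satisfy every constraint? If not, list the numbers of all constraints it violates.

C1: W = 21 is outside [23, 25]  FAIL
C2: W + S = 26; 26 mod 6 = 2  OK
C3: S - P = 5 - 25 = -20  OK
C4: R + W = 10 + 21 = 31, not 34  FAIL
C5: gcd(25, 21) = 1  OK
C6: P + S = 25 + 5 = 30  OK
C7: V = 11, and 11 ≠ 10  OK
C8: R + W = 31; 31 mod 6 = 1, not 3  FAIL
C9: abs(25 - 21) = 4; 4 ≤ 6  OK
C10: max(21, 5, 10) = 21  OK
C11: R + S = 10 + 5 = 15  OK
C12: abs(21 - 5) = 16  OK

Constraints 1, 4, and 8 do not hold.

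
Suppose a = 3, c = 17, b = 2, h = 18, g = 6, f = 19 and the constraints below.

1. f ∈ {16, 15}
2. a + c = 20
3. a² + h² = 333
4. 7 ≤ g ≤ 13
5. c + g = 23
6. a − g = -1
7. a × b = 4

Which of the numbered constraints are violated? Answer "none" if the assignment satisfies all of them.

1. f = 19 is not in {16, 15} — violated.
2. a + c = 3 + 17 = 20 — satisfied.
3. a² + h² = 3² + 18² = 9 + 324 = 333 — satisfied.
4. g = 6 is outside [7, 13] — violated.
5. c + g = 17 + 6 = 23 — satisfied.
6. a − g = 3 − 6 = -3, not -1 — violated.
7. a × b = 3 × 2 = 6, not 4 — violated.

The assignment fails constraints 1, 4, 6, 7.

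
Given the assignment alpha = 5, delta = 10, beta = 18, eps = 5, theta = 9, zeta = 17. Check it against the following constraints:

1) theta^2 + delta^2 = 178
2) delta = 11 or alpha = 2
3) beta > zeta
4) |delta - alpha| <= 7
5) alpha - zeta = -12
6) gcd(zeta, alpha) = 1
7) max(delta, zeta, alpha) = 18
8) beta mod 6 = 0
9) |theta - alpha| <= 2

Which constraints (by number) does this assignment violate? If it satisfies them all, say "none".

Constraints 1, 2, 7, 9 do not hold.

1) theta^2 + delta^2 = 9^2 + 10^2 = 81 + 100 = 181, not 178  FAIL
2) delta = 10 ≠ 11 and alpha = 5 ≠ 2; both disjuncts false  FAIL
3) beta = 18, zeta = 17; 18 > 17  OK
4) |10 - 5| = 5; 5 ≤ 7  OK
5) alpha - zeta = 5 - 17 = -12  OK
6) gcd(17, 5) = 1  OK
7) max(10, 17, 5) = 17, not 18  FAIL
8) 18 mod 6 = 0  OK
9) |9 - 5| = 4; 4 > 2, exceeds bound 2  FAIL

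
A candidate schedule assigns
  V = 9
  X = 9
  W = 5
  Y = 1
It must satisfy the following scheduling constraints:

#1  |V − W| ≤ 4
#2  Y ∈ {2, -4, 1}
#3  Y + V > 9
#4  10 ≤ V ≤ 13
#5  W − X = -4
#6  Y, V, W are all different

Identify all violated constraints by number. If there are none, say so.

#1 |9 − 5| = 4; 4 ≤ 4 — holds.
#2 Y = 1 is in {2, -4, 1} — holds.
#3 Y + V = 1 + 9 = 10; 10 > 9 — holds.
#4 V = 9 is outside [10, 13] — does not hold.
#5 W − X = 5 − 9 = -4 — holds.
#6 values 1, 9, 5 are pairwise distinct — holds.

Constraint 4 does not hold.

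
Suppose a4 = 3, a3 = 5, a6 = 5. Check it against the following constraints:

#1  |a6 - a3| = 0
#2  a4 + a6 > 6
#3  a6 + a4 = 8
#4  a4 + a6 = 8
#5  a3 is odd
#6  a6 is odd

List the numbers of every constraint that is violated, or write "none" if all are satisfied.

#1 |5 - 5| = 0  true
#2 a4 + a6 = 3 + 5 = 8; 8 > 6  true
#3 a6 + a4 = 5 + 3 = 8  true
#4 a4 + a6 = 3 + 5 = 8  true
#5 a3 = 5 is odd  true
#6 a6 = 5 is odd  true

No violations.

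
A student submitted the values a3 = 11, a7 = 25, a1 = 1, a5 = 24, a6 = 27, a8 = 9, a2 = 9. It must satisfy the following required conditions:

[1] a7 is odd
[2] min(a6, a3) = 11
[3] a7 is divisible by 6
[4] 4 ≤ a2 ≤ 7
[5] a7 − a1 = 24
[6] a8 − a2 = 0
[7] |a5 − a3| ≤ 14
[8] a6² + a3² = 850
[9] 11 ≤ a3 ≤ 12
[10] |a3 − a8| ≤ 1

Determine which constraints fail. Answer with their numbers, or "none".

No — constraints 3, 4, 10 are not satisfied.

[1] a7 = 25 is odd — holds.
[2] min(27, 11) = 11 — holds.
[3] 25 = 6×4 + 1, so 6 does not divide 25 — does not hold.
[4] a2 = 9 is outside [4, 7] — does not hold.
[5] a7 − a1 = 25 − 1 = 24 — holds.
[6] a8 − a2 = 9 − 9 = 0 — holds.
[7] |24 − 11| = 13; 13 ≤ 14 — holds.
[8] a6² + a3² = 27² + 11² = 729 + 121 = 850 — holds.
[9] a3 = 11 lies in [11, 12] — holds.
[10] |11 − 9| = 2; 2 > 1, exceeds bound 1 — does not hold.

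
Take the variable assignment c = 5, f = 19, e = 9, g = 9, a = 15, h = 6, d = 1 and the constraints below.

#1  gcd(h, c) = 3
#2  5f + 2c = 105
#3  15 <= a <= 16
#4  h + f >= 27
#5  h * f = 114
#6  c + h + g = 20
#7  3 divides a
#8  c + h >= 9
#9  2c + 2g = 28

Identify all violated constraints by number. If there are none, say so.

#1 gcd(6, 5) = 1, not 3 — does not hold.
#2 5f + 2c = 5(19) + 2(5) = 105 — holds.
#3 a = 15 lies in [15, 16] — holds.
#4 h + f = 6 + 19 = 25; 25 < 27, bound 27 not met — does not hold.
#5 h * f = 6 * 19 = 114 — holds.
#6 c + h + g = 5 + 6 + 9 = 20 — holds.
#7 15 / 3 = 5, so 3 divides 15 — holds.
#8 c + h = 5 + 6 = 11; 11 ≥ 9 — holds.
#9 2c + 2g = 2(5) + 2(9) = 28 — holds.

Constraints 1, 4 are violated.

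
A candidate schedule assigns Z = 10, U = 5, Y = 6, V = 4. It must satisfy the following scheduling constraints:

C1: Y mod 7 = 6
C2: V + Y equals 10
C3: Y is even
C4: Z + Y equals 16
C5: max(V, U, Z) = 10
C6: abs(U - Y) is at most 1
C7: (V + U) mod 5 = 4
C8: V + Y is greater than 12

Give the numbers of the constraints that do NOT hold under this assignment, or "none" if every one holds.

C1: 6 mod 7 = 6  yes
C2: V + Y = 4 + 6 = 10  yes
C3: Y = 6 is even  yes
C4: Z + Y = 10 + 6 = 16  yes
C5: max(4, 5, 10) = 10  yes
C6: abs(5 - 6) = 1; 1 ≤ 1  yes
C7: V + U = 9; 9 mod 5 = 4  yes
C8: V + Y = 4 + 6 = 10; 10 ≤ 12, bound 12 not met  no

Constraint 8 does not hold.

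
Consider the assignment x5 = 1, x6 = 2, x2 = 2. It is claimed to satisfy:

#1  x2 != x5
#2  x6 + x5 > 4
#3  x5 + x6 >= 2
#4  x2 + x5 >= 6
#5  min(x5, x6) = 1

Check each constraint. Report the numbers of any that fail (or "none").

#1 x2 = 2, x5 = 1; distinct  ✓
#2 x6 + x5 = 2 + 1 = 3; 3 ≤ 4, bound 4 not met  ✗
#3 x5 + x6 = 1 + 2 = 3; 3 ≥ 2  ✓
#4 x2 + x5 = 2 + 1 = 3; 3 < 6, bound 6 not met  ✗
#5 min(1, 2) = 1  ✓

Constraints 2 and 4 are violated.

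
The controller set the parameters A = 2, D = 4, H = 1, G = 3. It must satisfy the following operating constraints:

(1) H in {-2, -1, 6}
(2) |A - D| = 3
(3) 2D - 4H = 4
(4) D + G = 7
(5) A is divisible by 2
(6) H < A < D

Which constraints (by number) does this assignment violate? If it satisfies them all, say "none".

(1) H = 1 is not in {-2, -1, 6} — does not hold.
(2) |2 - 4| = 2, not 3 — does not hold.
(3) 2D - 4H = 2(4) - 4(1) = 4 — holds.
(4) D + G = 4 + 3 = 7 — holds.
(5) 2 / 2 = 1, so 2 divides 2 — holds.
(6) values 1 < 2 < 4 — holds.

Violated: 1 and 2.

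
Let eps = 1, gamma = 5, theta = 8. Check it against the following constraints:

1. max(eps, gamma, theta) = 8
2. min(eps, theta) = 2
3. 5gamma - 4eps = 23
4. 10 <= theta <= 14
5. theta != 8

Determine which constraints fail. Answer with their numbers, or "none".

Violated: 2, 3, 4, and 5.

1. max(1, 5, 8) = 8 — satisfied.
2. min(1, 8) = 1, not 2 — violated.
3. 5gamma - 4eps = 5(5) - 4(1) = 21, not 23 — violated.
4. theta = 8 is outside [10, 14] — violated.
5. theta = 8, but 8 is required to differ — violated.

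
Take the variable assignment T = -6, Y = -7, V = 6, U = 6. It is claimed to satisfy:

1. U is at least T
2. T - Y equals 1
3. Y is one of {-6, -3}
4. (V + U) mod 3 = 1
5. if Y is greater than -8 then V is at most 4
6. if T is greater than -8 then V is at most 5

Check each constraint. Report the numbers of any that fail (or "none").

1. U = 6, T = -6; 6 ≥ -6 — holds.
2. T - Y = -6 - (-7) = 1 — holds.
3. Y = -7 is not in {-6, -3} — fails.
4. V + U = 12; 12 mod 3 = 0, not 1 — fails.
5. Y = -7 > -8, so we need V ≤ 4; but V = 6 > 4 — fails.
6. T = -6 > -8, so we need V ≤ 5; but V = 6 > 5 — fails.

Constraints 3, 4, 5, 6 do not hold.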